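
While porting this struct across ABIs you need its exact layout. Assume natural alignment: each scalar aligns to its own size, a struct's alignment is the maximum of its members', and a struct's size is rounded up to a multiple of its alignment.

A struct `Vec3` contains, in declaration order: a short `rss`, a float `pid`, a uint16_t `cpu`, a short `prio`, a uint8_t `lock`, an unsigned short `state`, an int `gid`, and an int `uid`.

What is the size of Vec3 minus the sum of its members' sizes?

3

@0: rss [2B, align 2] → 2
+2 pad (align 4)
@4: pid [4B, align 4] → 8
@8: cpu [2B, align 2] → 10
@10: prio [2B, align 2] → 12
@12: lock [1B, align 1] → 13
+1 pad (align 2)
@14: state [2B, align 2] → 16
@16: gid [4B, align 4] → 20
@20: uid [4B, align 4] → 24
size 24, align 4
data bytes 21, size 24 → padding 3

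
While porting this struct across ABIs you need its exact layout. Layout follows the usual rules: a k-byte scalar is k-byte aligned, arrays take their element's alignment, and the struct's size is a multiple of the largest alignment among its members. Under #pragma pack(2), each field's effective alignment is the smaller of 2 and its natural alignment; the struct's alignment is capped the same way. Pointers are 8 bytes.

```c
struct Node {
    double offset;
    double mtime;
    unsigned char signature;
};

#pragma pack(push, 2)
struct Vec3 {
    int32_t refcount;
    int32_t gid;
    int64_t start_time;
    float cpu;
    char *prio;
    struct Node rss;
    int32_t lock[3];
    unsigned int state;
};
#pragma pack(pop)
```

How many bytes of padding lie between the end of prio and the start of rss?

Node: 0..8  offset  (8B, 8-aligned); 8..16  mtime  (8B, 8-aligned); 16..17  signature  (1B, 1-aligned); 17..24  -- tail padding (7B); sizeof = 24, alignof = 8
0..4  refcount  (4B, 2-aligned)
4..8  gid  (4B, 2-aligned)
8..16  start_time  (8B, 2-aligned)
16..20  cpu  (4B, 2-aligned)
20..28  prio  (8B, 2-aligned)
28..52  rss  (24B, 2-aligned)

0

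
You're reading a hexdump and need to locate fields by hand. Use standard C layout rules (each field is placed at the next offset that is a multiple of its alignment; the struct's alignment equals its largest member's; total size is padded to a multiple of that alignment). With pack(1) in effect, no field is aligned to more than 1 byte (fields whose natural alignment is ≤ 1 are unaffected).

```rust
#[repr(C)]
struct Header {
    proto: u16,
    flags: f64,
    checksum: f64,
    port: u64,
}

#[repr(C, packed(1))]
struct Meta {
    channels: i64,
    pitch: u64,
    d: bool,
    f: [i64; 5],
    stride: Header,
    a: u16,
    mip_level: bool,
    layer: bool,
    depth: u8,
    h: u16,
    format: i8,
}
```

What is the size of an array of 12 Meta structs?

Header: proto at 0 (size 2, align 2) → ends 2; pad 6 to align 8 for flags; flags at 8 (size 8, align 8) → ends 16; checksum at 16 (size 8, align 8) → ends 24; port at 24 (size 8, align 8) → ends 32; total 32 bytes, alignment 8
channels at 0 (size 8, align 1) → ends 8
pitch at 8 (size 8, align 1) → ends 16
d at 16 (size 1, align 1) → ends 17
f at 17 (size 40, align 1) → ends 57
stride at 57 (size 32, align 1) → ends 89
a at 89 (size 2, align 1) → ends 91
mip_level at 91 (size 1, align 1) → ends 92
layer at 92 (size 1, align 1) → ends 93
depth at 93 (size 1, align 1) → ends 94
h at 94 (size 2, align 1) → ends 96
format at 96 (size 1, align 1) → ends 97
total 97 bytes, alignment 1
array of 12: 12 × 97 = 1164

1164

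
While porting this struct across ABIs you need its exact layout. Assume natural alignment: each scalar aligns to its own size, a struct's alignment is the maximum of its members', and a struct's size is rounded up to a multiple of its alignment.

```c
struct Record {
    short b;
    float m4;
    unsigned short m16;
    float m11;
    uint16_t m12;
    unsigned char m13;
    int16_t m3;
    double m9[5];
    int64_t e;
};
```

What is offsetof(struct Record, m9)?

0..2  b  (2B, 2-aligned)
2..4  -- padding (2B)
4..8  m4  (4B, 4-aligned)
8..10  m16  (2B, 2-aligned)
10..12  -- padding (2B)
12..16  m11  (4B, 4-aligned)
16..18  m12  (2B, 2-aligned)
18..19  m13  (1B, 1-aligned)
19..20  -- padding (1B)
20..22  m3  (2B, 2-aligned)
22..24  -- padding (2B)
24..64  m9  (40B, 8-aligned)

24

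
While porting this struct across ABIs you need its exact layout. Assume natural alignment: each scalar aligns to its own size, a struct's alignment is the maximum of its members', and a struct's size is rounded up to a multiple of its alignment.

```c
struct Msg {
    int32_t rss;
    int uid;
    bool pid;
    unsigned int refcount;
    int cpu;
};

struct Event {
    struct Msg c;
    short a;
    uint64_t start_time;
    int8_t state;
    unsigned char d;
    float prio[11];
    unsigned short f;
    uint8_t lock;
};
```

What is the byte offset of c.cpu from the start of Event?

Msg: 0..4  rss  (4B, 4-aligned); 4..8  uid  (4B, 4-aligned); 8..9  pid  (1B, 1-aligned); 9..12  -- padding (3B); 12..16  refcount  (4B, 4-aligned); 16..20  cpu  (4B, 4-aligned); sizeof = 20, alignof = 4
0..20  c  (20B, 4-aligned)
within Msg: cpu at 16
0 + 16 = 16

16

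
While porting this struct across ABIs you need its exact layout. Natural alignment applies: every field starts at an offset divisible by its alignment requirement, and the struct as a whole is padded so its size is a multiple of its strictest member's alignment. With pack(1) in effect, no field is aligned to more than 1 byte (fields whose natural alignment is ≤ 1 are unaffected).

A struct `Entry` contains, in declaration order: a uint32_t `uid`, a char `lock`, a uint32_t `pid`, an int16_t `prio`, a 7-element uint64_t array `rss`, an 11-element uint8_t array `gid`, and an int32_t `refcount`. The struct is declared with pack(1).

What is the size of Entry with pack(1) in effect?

uid at 0 (size 4, align 1) → ends 4
lock at 4 (size 1, align 1) → ends 5
pid at 5 (size 4, align 1) → ends 9
prio at 9 (size 2, align 1) → ends 11
rss at 11 (size 56, align 1) → ends 67
gid at 67 (size 11, align 1) → ends 78
refcount at 78 (size 4, align 1) → ends 82
total 82 bytes, alignment 1

82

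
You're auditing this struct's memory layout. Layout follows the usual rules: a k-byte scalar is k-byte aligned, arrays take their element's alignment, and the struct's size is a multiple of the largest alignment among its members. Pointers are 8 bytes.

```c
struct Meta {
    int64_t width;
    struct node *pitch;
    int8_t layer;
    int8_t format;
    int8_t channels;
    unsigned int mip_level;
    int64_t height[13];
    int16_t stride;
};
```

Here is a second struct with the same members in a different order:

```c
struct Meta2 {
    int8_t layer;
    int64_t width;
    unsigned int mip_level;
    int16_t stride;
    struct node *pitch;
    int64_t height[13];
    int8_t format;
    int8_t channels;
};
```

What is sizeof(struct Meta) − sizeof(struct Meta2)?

0..8  width  (8B, 8-aligned)
8..16  pitch  (8B, 8-aligned)
16..17  layer  (1B, 1-aligned)
17..18  format  (1B, 1-aligned)
18..19  channels  (1B, 1-aligned)
19..20  -- padding (1B)
20..24  mip_level  (4B, 4-aligned)
24..128  height  (104B, 8-aligned)
128..130  stride  (2B, 2-aligned)
130..136  -- tail padding (6B)
sizeof = 136, alignof = 8
— Meta2 —
0..1  layer  (1B, 1-aligned)
1..8  -- padding (7B)
8..16  width  (8B, 8-aligned)
16..20  mip_level  (4B, 4-aligned)
20..22  stride  (2B, 2-aligned)
22..24  -- padding (2B)
24..32  pitch  (8B, 8-aligned)
32..136  height  (104B, 8-aligned)
136..137  format  (1B, 1-aligned)
137..138  channels  (1B, 1-aligned)
138..144  -- tail padding (6B)
sizeof = 144, alignof = 8
136 − 144 = -8

-8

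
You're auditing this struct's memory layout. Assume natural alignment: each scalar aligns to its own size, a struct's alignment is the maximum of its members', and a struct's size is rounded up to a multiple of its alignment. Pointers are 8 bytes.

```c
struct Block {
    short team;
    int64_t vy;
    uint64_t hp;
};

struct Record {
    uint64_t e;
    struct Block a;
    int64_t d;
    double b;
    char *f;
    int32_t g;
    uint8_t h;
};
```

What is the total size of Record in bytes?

Block: 0..2  team  (2B, 2-aligned); 2..8  -- padding (6B); 8..16  vy  (8B, 8-aligned); 16..24  hp  (8B, 8-aligned); sizeof = 24, alignof = 8
0..8  e  (8B, 8-aligned)
8..32  a  (24B, 8-aligned)
32..40  d  (8B, 8-aligned)
40..48  b  (8B, 8-aligned)
48..56  f  (8B, 8-aligned)
56..60  g  (4B, 4-aligned)
60..61  h  (1B, 1-aligned)
61..64  -- tail padding (3B)
sizeof = 64, alignof = 8

64 bytes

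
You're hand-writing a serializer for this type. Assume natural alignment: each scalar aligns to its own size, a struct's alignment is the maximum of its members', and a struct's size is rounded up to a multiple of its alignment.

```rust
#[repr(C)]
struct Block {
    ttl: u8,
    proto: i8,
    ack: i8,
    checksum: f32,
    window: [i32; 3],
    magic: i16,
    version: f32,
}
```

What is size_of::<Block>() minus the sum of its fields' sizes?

0..1  ttl  (1B, 1-aligned)
1..2  proto  (1B, 1-aligned)
2..3  ack  (1B, 1-aligned)
3..4  -- padding (1B)
4..8  checksum  (4B, 4-aligned)
8..20  window  (12B, 4-aligned)
20..22  magic  (2B, 2-aligned)
22..24  -- padding (2B)
24..28  version  (4B, 4-aligned)
sizeof = 28, alignof = 4
data bytes 25, size 28 → padding 3

3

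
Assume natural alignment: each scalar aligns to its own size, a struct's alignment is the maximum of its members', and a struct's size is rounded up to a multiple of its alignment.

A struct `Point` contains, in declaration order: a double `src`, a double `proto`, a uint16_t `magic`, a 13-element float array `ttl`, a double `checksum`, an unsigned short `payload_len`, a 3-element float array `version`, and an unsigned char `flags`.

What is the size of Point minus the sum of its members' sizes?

11

0..8  src  (8B, 8-aligned)
8..16  proto  (8B, 8-aligned)
16..18  magic  (2B, 2-aligned)
18..20  -- padding (2B)
20..72  ttl  (52B, 4-aligned)
72..80  checksum  (8B, 8-aligned)
80..82  payload_len  (2B, 2-aligned)
82..84  -- padding (2B)
84..96  version  (12B, 4-aligned)
96..97  flags  (1B, 1-aligned)
97..104  -- tail padding (7B)
sizeof = 104, alignof = 8
data bytes 93, size 104 → padding 11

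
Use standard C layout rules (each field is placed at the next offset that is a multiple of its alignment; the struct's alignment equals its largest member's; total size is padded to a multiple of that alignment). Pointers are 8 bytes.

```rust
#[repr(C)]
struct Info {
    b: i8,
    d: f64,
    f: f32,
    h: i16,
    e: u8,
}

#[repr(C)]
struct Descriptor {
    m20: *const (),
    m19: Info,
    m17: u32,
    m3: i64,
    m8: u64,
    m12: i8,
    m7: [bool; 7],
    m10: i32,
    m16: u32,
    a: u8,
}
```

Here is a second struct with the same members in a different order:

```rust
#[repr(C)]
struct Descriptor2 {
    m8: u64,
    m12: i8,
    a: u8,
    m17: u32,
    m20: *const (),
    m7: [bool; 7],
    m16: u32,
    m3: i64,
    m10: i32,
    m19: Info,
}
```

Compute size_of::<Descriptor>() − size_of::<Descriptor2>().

0

Info: @0: b [1B, align 1] → 1; +7 pad (align 8); @8: d [8B, align 8] → 16; @16: f [4B, align 4] → 20; @20: h [2B, align 2] → 22; @22: e [1B, align 1] → 23; +1 tail pad (align 8); size 24, align 8
@0: m20 [8B, align 8] → 8
@8: m19 [24B, align 8] → 32
@32: m17 [4B, align 4] → 36
+4 pad (align 8)
@40: m3 [8B, align 8] → 48
@48: m8 [8B, align 8] → 56
@56: m12 [1B, align 1] → 57
@57: m7 [7B, align 1] → 64
@64: m10 [4B, align 4] → 68
@68: m16 [4B, align 4] → 72
@72: a [1B, align 1] → 73
+7 tail pad (align 8)
size 80, align 8
— Descriptor2 —
@0: m8 [8B, align 8] → 8
@8: m12 [1B, align 1] → 9
@9: a [1B, align 1] → 10
+2 pad (align 4)
@12: m17 [4B, align 4] → 16
@16: m20 [8B, align 8] → 24
@24: m7 [7B, align 1] → 31
+1 pad (align 4)
@32: m16 [4B, align 4] → 36
+4 pad (align 8)
@40: m3 [8B, align 8] → 48
@48: m10 [4B, align 4] → 52
+4 pad (align 8)
@56: m19 [24B, align 8] → 80
size 80, align 8
80 − 80 = 0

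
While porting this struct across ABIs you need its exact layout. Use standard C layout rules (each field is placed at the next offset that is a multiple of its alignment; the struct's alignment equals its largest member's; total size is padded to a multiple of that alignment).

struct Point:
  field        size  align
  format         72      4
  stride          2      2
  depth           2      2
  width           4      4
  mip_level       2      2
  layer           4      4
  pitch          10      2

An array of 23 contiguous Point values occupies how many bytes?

@0: format [72B, align 4] → 72
@72: stride [2B, align 2] → 74
@74: depth [2B, align 2] → 76
@76: width [4B, align 4] → 80
@80: mip_level [2B, align 2] → 82
+2 pad (align 4)
@84: layer [4B, align 4] → 88
@88: pitch [10B, align 2] → 98
+2 tail pad (align 4)
size 100, align 4
array of 23: 23 × 100 = 2300

2300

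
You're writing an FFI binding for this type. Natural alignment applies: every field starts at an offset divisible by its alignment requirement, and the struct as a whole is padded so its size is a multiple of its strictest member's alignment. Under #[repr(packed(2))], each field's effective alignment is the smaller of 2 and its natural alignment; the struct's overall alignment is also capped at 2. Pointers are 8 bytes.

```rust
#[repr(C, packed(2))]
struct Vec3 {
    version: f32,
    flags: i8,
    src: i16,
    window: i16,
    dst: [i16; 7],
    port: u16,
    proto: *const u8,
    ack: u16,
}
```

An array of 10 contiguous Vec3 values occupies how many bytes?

360

version at 0 (size 4, align 2) → ends 4
flags at 4 (size 1, align 1) → ends 5
pad 1 to align 2 for src
src at 6 (size 2, align 2) → ends 8
window at 8 (size 2, align 2) → ends 10
dst at 10 (size 14, align 2) → ends 24
port at 24 (size 2, align 2) → ends 26
proto at 26 (size 8, align 2) → ends 34
ack at 34 (size 2, align 2) → ends 36
total 36 bytes, alignment 2
array of 10: 10 × 36 = 360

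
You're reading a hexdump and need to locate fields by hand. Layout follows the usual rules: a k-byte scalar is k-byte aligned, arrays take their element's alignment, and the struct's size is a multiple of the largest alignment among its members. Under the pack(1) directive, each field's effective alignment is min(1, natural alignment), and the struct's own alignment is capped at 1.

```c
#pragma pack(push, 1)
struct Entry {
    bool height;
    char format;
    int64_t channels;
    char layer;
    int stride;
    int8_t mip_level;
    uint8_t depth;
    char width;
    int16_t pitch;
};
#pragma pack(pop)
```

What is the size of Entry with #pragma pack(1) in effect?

0..1  height  (1B, 1-aligned)
1..2  format  (1B, 1-aligned)
2..10  channels  (8B, 1-aligned)
10..11  layer  (1B, 1-aligned)
11..15  stride  (4B, 1-aligned)
15..16  mip_level  (1B, 1-aligned)
16..17  depth  (1B, 1-aligned)
17..18  width  (1B, 1-aligned)
18..20  pitch  (2B, 1-aligned)
sizeof = 20, alignof = 1

20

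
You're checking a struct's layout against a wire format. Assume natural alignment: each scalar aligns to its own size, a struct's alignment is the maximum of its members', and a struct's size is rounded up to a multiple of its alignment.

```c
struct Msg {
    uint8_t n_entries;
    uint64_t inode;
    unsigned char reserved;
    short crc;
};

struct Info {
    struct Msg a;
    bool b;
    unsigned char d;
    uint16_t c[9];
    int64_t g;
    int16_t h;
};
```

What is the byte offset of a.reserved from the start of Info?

Msg: 0..1  n_entries  (1B, 1-aligned); 1..8  -- padding (7B); 8..16  inode  (8B, 8-aligned); 16..17  reserved  (1B, 1-aligned); 17..18  -- padding (1B); 18..20  crc  (2B, 2-aligned); 20..24  -- tail padding (4B); sizeof = 24, alignof = 8
0..24  a  (24B, 8-aligned)
within Msg: reserved at 16
0 + 16 = 16

16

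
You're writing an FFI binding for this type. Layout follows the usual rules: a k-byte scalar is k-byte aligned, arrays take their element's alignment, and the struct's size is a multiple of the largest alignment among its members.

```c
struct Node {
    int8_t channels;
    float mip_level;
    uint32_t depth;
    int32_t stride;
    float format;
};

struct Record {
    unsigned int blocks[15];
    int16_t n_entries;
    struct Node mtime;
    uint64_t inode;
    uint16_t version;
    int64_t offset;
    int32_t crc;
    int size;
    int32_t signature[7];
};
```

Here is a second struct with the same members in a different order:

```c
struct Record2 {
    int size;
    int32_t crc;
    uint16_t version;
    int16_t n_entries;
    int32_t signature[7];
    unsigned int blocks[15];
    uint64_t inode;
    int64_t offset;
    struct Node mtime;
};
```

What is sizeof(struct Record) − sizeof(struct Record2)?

Node: 0..1  channels  (1B, 1-aligned); 1..4  -- padding (3B); 4..8  mip_level  (4B, 4-aligned); 8..12  depth  (4B, 4-aligned); 12..16  stride  (4B, 4-aligned); 16..20  format  (4B, 4-aligned); sizeof = 20, alignof = 4
0..60  blocks  (60B, 4-aligned)
60..62  n_entries  (2B, 2-aligned)
62..64  -- padding (2B)
64..84  mtime  (20B, 4-aligned)
84..88  -- padding (4B)
88..96  inode  (8B, 8-aligned)
96..98  version  (2B, 2-aligned)
98..104  -- padding (6B)
104..112  offset  (8B, 8-aligned)
112..116  crc  (4B, 4-aligned)
116..120  size  (4B, 4-aligned)
120..148  signature  (28B, 4-aligned)
148..152  -- tail padding (4B)
sizeof = 152, alignof = 8
— Record2 —
0..4  size  (4B, 4-aligned)
4..8  crc  (4B, 4-aligned)
8..10  version  (2B, 2-aligned)
10..12  n_entries  (2B, 2-aligned)
12..40  signature  (28B, 4-aligned)
40..100  blocks  (60B, 4-aligned)
100..104  -- padding (4B)
104..112  inode  (8B, 8-aligned)
112..120  offset  (8B, 8-aligned)
120..140  mtime  (20B, 4-aligned)
140..144  -- tail padding (4B)
sizeof = 144, alignof = 8
152 − 144 = 8

8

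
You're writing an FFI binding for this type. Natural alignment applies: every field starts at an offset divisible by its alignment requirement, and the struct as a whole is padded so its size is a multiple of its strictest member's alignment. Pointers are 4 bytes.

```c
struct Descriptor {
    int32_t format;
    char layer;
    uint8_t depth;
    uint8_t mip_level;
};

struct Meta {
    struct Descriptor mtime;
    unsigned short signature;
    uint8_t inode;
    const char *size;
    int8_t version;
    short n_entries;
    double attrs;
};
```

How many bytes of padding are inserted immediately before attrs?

4

Descriptor: format at 0 (size 4, align 4) → ends 4; layer at 4 (size 1, align 1) → ends 5; depth at 5 (size 1, align 1) → ends 6; mip_level at 6 (size 1, align 1) → ends 7; tail pad 1 to reach multiple of 4; total 8 bytes, alignment 4
mtime at 0 (size 8, align 4) → ends 8
signature at 8 (size 2, align 2) → ends 10
inode at 10 (size 1, align 1) → ends 11
pad 1 to align 4 for size
size at 12 (size 4, align 4) → ends 16
version at 16 (size 1, align 1) → ends 17
pad 1 to align 2 for n_entries
n_entries at 18 (size 2, align 2) → ends 20
pad 4 to align 8 for attrs
attrs at 24 (size 8, align 8) → ends 32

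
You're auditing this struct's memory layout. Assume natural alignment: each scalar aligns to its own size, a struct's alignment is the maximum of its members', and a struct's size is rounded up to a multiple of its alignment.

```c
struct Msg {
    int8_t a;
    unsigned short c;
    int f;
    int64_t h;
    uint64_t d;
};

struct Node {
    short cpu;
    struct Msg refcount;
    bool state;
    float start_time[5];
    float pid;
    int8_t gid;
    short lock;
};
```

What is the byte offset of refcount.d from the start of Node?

24

Msg: a at 0 (size 1, align 1) → ends 1; pad 1 to align 2 for c; c at 2 (size 2, align 2) → ends 4; f at 4 (size 4, align 4) → ends 8; h at 8 (size 8, align 8) → ends 16; d at 16 (size 8, align 8) → ends 24; total 24 bytes, alignment 8
cpu at 0 (size 2, align 2) → ends 2
pad 6 to align 8 for refcount
refcount at 8 (size 24, align 8) → ends 32
within Msg: d at 16
8 + 16 = 24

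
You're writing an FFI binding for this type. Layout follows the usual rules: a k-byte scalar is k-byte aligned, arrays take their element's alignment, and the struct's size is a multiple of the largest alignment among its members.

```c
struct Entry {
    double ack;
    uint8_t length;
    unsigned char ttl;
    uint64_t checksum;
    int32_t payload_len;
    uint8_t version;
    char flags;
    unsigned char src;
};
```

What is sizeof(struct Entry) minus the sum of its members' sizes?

0..8  ack  (8B, 8-aligned)
8..9  length  (1B, 1-aligned)
9..10  ttl  (1B, 1-aligned)
10..16  -- padding (6B)
16..24  checksum  (8B, 8-aligned)
24..28  payload_len  (4B, 4-aligned)
28..29  version  (1B, 1-aligned)
29..30  flags  (1B, 1-aligned)
30..31  src  (1B, 1-aligned)
31..32  -- tail padding (1B)
sizeof = 32, alignof = 8
data bytes 25, size 32 → padding 7

7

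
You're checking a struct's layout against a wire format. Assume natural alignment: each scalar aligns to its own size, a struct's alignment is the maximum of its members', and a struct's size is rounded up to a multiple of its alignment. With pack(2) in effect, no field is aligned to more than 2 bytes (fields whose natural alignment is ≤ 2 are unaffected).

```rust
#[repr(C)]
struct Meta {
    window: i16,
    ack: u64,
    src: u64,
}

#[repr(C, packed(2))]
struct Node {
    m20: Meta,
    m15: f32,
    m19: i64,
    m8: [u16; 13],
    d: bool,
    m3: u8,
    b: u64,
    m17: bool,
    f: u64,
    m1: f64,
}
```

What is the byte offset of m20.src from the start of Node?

16

Meta: 0..2  window  (2B, 2-aligned); 2..8  -- padding (6B); 8..16  ack  (8B, 8-aligned); 16..24  src  (8B, 8-aligned); sizeof = 24, alignof = 8
0..24  m20  (24B, 2-aligned)
within Meta: src at 16
0 + 16 = 16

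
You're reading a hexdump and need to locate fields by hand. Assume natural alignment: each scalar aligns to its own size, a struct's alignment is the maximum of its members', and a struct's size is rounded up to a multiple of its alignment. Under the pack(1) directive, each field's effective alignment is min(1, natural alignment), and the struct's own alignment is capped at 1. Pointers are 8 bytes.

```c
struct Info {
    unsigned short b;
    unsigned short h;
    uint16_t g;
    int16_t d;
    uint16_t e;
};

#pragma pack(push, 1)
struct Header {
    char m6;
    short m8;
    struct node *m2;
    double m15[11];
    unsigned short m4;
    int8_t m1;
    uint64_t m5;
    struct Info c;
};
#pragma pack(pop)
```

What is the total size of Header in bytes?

120

Info: 0..2  b  (2B, 2-aligned); 2..4  h  (2B, 2-aligned); 4..6  g  (2B, 2-aligned); 6..8  d  (2B, 2-aligned); 8..10  e  (2B, 2-aligned); sizeof = 10, alignof = 2
0..1  m6  (1B, 1-aligned)
1..3  m8  (2B, 1-aligned)
3..11  m2  (8B, 1-aligned)
11..99  m15  (88B, 1-aligned)
99..101  m4  (2B, 1-aligned)
101..102  m1  (1B, 1-aligned)
102..110  m5  (8B, 1-aligned)
110..120  c  (10B, 1-aligned)
sizeof = 120, alignof = 1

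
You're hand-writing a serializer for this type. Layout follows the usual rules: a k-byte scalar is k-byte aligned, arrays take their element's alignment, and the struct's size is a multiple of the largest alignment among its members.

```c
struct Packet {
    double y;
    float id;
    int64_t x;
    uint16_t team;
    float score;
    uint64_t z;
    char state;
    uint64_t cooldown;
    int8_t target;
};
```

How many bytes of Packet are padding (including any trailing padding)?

20

0..8  y  (8B, 8-aligned)
8..12  id  (4B, 4-aligned)
12..16  -- padding (4B)
16..24  x  (8B, 8-aligned)
24..26  team  (2B, 2-aligned)
26..28  -- padding (2B)
28..32  score  (4B, 4-aligned)
32..40  z  (8B, 8-aligned)
40..41  state  (1B, 1-aligned)
41..48  -- padding (7B)
48..56  cooldown  (8B, 8-aligned)
56..57  target  (1B, 1-aligned)
57..64  -- tail padding (7B)
sizeof = 64, alignof = 8
data bytes 44, size 64 → padding 20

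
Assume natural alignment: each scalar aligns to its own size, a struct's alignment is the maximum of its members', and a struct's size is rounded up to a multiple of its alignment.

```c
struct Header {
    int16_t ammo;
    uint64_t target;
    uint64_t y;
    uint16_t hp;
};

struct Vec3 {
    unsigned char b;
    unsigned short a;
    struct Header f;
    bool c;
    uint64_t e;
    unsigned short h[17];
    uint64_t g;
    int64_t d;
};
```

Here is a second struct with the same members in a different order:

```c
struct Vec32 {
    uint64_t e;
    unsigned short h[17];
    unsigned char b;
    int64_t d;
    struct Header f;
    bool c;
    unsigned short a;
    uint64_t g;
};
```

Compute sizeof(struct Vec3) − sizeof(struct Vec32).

Header: @0: ammo [2B, align 2] → 2; +6 pad (align 8); @8: target [8B, align 8] → 16; @16: y [8B, align 8] → 24; @24: hp [2B, align 2] → 26; +6 tail pad (align 8); size 32, align 8
@0: b [1B, align 1] → 1
+1 pad (align 2)
@2: a [2B, align 2] → 4
+4 pad (align 8)
@8: f [32B, align 8] → 40
@40: c [1B, align 1] → 41
+7 pad (align 8)
@48: e [8B, align 8] → 56
@56: h [34B, align 2] → 90
+6 pad (align 8)
@96: g [8B, align 8] → 104
@104: d [8B, align 8] → 112
size 112, align 8
— Vec32 —
@0: e [8B, align 8] → 8
@8: h [34B, align 2] → 42
@42: b [1B, align 1] → 43
+5 pad (align 8)
@48: d [8B, align 8] → 56
@56: f [32B, align 8] → 88
@88: c [1B, align 1] → 89
+1 pad (align 2)
@90: a [2B, align 2] → 92
+4 pad (align 8)
@96: g [8B, align 8] → 104
size 104, align 8
112 − 104 = 8

8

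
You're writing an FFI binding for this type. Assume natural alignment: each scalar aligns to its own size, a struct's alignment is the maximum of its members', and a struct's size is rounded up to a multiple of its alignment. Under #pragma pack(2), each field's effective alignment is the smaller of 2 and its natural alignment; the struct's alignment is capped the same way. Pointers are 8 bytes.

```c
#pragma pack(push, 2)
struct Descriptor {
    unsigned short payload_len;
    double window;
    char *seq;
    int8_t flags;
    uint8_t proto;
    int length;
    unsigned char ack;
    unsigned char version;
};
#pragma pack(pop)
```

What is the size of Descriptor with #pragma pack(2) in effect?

26

payload_len at 0 (size 2, align 2) → ends 2
window at 2 (size 8, align 2) → ends 10
seq at 10 (size 8, align 2) → ends 18
flags at 18 (size 1, align 1) → ends 19
proto at 19 (size 1, align 1) → ends 20
length at 20 (size 4, align 2) → ends 24
ack at 24 (size 1, align 1) → ends 25
version at 25 (size 1, align 1) → ends 26
total 26 bytes, alignment 2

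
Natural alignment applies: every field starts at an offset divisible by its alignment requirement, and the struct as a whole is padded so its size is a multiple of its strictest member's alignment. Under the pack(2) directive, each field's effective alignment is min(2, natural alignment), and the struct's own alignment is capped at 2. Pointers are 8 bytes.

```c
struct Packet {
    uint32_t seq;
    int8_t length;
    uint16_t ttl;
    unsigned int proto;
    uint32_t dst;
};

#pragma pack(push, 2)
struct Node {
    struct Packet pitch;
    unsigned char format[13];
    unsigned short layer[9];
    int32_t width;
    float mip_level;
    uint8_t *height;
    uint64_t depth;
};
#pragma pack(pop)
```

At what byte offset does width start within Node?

48

Packet: 0..4  seq  (4B, 4-aligned); 4..5  length  (1B, 1-aligned); 5..6  -- padding (1B); 6..8  ttl  (2B, 2-aligned); 8..12  proto  (4B, 4-aligned); 12..16  dst  (4B, 4-aligned); sizeof = 16, alignof = 4
0..16  pitch  (16B, 2-aligned)
16..29  format  (13B, 1-aligned)
29..30  -- padding (1B)
30..48  layer  (18B, 2-aligned)
48..52  width  (4B, 2-aligned)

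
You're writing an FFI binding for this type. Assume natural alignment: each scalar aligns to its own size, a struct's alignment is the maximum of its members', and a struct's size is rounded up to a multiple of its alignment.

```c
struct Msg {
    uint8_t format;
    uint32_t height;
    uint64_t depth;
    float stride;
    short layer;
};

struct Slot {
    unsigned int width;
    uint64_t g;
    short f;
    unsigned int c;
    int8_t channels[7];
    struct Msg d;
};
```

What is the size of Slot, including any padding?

56

Msg: format at 0 (size 1, align 1) → ends 1; pad 3 to align 4 for height; height at 4 (size 4, align 4) → ends 8; depth at 8 (size 8, align 8) → ends 16; stride at 16 (size 4, align 4) → ends 20; layer at 20 (size 2, align 2) → ends 22; tail pad 2 to reach multiple of 8; total 24 bytes, alignment 8
width at 0 (size 4, align 4) → ends 4
pad 4 to align 8 for g
g at 8 (size 8, align 8) → ends 16
f at 16 (size 2, align 2) → ends 18
pad 2 to align 4 for c
c at 20 (size 4, align 4) → ends 24
channels at 24 (size 7, align 1) → ends 31
pad 1 to align 8 for d
d at 32 (size 24, align 8) → ends 56
total 56 bytes, alignment 8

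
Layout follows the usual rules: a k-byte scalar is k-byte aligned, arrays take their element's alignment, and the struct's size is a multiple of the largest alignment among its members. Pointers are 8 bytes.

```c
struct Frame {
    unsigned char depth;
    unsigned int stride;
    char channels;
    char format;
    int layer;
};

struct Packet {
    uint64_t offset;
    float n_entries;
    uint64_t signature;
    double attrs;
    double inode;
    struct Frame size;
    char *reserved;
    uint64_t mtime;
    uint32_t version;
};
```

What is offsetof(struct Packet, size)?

40

Frame: 0..1  depth  (1B, 1-aligned); 1..4  -- padding (3B); 4..8  stride  (4B, 4-aligned); 8..9  channels  (1B, 1-aligned); 9..10  format  (1B, 1-aligned); 10..12  -- padding (2B); 12..16  layer  (4B, 4-aligned); sizeof = 16, alignof = 4
0..8  offset  (8B, 8-aligned)
8..12  n_entries  (4B, 4-aligned)
12..16  -- padding (4B)
16..24  signature  (8B, 8-aligned)
24..32  attrs  (8B, 8-aligned)
32..40  inode  (8B, 8-aligned)
40..56  size  (16B, 4-aligned)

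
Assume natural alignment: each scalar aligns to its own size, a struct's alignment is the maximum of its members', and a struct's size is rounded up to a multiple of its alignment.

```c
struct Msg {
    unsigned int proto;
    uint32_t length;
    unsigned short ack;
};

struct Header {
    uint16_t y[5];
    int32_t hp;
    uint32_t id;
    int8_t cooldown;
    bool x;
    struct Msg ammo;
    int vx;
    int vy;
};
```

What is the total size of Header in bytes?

Msg: @0: proto [4B, align 4] → 4; @4: length [4B, align 4] → 8; @8: ack [2B, align 2] → 10; +2 tail pad (align 4); size 12, align 4
@0: y [10B, align 2] → 10
+2 pad (align 4)
@12: hp [4B, align 4] → 16
@16: id [4B, align 4] → 20
@20: cooldown [1B, align 1] → 21
@21: x [1B, align 1] → 22
+2 pad (align 4)
@24: ammo [12B, align 4] → 36
@36: vx [4B, align 4] → 40
@40: vy [4B, align 4] → 44
size 44, align 4

44 bytes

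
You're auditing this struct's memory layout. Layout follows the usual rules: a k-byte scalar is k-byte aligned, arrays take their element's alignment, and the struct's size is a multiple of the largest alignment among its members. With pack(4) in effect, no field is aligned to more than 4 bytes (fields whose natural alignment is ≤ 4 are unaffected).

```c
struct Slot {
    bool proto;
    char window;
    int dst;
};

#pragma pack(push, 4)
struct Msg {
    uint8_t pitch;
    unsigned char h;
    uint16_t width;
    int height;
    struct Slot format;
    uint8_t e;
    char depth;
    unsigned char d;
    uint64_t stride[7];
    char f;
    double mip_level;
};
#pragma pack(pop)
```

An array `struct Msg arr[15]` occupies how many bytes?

1320

Slot: @0: proto [1B, align 1] → 1; @1: window [1B, align 1] → 2; +2 pad (align 4); @4: dst [4B, align 4] → 8; size 8, align 4
@0: pitch [1B, align 1] → 1
@1: h [1B, align 1] → 2
@2: width [2B, align 2] → 4
@4: height [4B, align 4] → 8
@8: format [8B, align 4] → 16
@16: e [1B, align 1] → 17
@17: depth [1B, align 1] → 18
@18: d [1B, align 1] → 19
+1 pad (align 4)
@20: stride [56B, align 4] → 76
@76: f [1B, align 1] → 77
+3 pad (align 4)
@80: mip_level [8B, align 4] → 88
size 88, align 4
array of 15: 15 × 88 = 1320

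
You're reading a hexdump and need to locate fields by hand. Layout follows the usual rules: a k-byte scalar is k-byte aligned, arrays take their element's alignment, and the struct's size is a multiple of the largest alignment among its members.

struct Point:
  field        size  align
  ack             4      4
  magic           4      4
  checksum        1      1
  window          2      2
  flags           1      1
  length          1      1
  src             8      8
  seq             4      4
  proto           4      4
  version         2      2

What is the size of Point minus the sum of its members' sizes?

0..4  ack  (4B, 4-aligned)
4..8  magic  (4B, 4-aligned)
8..9  checksum  (1B, 1-aligned)
9..10  -- padding (1B)
10..12  window  (2B, 2-aligned)
12..13  flags  (1B, 1-aligned)
13..14  length  (1B, 1-aligned)
14..16  -- padding (2B)
16..24  src  (8B, 8-aligned)
24..28  seq  (4B, 4-aligned)
28..32  proto  (4B, 4-aligned)
32..34  version  (2B, 2-aligned)
34..40  -- tail padding (6B)
sizeof = 40, alignof = 8
data bytes 31, size 40 → padding 9

9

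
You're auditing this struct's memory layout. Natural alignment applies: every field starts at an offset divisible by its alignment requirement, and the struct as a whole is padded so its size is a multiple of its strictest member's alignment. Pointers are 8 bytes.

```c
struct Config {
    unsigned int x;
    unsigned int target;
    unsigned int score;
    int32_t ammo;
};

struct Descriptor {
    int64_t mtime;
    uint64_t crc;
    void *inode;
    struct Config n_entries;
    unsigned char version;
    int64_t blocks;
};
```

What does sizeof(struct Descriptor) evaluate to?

56 bytes

Config: x at 0 (size 4, align 4) → ends 4; target at 4 (size 4, align 4) → ends 8; score at 8 (size 4, align 4) → ends 12; ammo at 12 (size 4, align 4) → ends 16; total 16 bytes, alignment 4
mtime at 0 (size 8, align 8) → ends 8
crc at 8 (size 8, align 8) → ends 16
inode at 16 (size 8, align 8) → ends 24
n_entries at 24 (size 16, align 4) → ends 40
version at 40 (size 1, align 1) → ends 41
pad 7 to align 8 for blocks
blocks at 48 (size 8, align 8) → ends 56
total 56 bytes, alignment 8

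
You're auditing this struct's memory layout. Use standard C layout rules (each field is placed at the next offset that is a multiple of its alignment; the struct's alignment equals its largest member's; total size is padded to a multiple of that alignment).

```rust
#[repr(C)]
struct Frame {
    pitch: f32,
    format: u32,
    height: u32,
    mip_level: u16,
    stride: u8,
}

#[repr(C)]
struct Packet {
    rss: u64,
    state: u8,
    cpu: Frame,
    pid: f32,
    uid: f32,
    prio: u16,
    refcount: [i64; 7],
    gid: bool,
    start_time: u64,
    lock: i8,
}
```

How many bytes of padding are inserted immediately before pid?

0

Frame: 0..4  pitch  (4B, 4-aligned); 4..8  format  (4B, 4-aligned); 8..12  height  (4B, 4-aligned); 12..14  mip_level  (2B, 2-aligned); 14..15  stride  (1B, 1-aligned); 15..16  -- tail padding (1B); sizeof = 16, alignof = 4
0..8  rss  (8B, 8-aligned)
8..9  state  (1B, 1-aligned)
9..12  -- padding (3B)
12..28  cpu  (16B, 4-aligned)
28..32  pid  (4B, 4-aligned)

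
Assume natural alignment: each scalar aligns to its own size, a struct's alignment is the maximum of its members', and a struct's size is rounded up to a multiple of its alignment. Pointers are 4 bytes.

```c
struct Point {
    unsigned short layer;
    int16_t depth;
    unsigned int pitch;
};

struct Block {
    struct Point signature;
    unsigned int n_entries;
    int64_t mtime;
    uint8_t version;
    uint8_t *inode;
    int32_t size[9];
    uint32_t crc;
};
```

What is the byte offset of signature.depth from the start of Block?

Point: 0..2  layer  (2B, 2-aligned); 2..4  depth  (2B, 2-aligned); 4..8  pitch  (4B, 4-aligned); sizeof = 8, alignof = 4
0..8  signature  (8B, 4-aligned)
within Point: depth at 2
0 + 2 = 2

2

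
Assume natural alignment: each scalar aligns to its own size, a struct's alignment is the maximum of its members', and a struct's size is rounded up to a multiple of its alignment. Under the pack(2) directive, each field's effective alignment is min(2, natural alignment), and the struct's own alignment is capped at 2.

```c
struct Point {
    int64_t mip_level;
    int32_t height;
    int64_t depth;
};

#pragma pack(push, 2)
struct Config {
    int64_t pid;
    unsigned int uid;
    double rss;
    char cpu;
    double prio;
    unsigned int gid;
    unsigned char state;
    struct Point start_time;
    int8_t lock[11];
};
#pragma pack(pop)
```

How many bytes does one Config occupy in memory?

Point: @0: mip_level [8B, align 8] → 8; @8: height [4B, align 4] → 12; +4 pad (align 8); @16: depth [8B, align 8] → 24; size 24, align 8
@0: pid [8B, align 2] → 8
@8: uid [4B, align 2] → 12
@12: rss [8B, align 2] → 20
@20: cpu [1B, align 1] → 21
+1 pad (align 2)
@22: prio [8B, align 2] → 30
@30: gid [4B, align 2] → 34
@34: state [1B, align 1] → 35
+1 pad (align 2)
@36: start_time [24B, align 2] → 60
@60: lock [11B, align 1] → 71
+1 tail pad (align 2)
size 72, align 2

72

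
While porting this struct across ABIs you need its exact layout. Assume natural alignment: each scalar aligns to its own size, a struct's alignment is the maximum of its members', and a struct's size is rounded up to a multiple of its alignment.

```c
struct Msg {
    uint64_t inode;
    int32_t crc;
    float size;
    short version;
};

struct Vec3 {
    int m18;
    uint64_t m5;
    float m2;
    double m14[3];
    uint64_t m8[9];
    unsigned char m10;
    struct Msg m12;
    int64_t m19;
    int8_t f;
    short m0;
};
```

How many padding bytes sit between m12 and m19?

Msg: inode at 0 (size 8, align 8) → ends 8; crc at 8 (size 4, align 4) → ends 12; size at 12 (size 4, align 4) → ends 16; version at 16 (size 2, align 2) → ends 18; tail pad 6 to reach multiple of 8; total 24 bytes, alignment 8
m18 at 0 (size 4, align 4) → ends 4
pad 4 to align 8 for m5
m5 at 8 (size 8, align 8) → ends 16
m2 at 16 (size 4, align 4) → ends 20
pad 4 to align 8 for m14
m14 at 24 (size 24, align 8) → ends 48
m8 at 48 (size 72, align 8) → ends 120
m10 at 120 (size 1, align 1) → ends 121
pad 7 to align 8 for m12
m12 at 128 (size 24, align 8) → ends 152
m19 at 152 (size 8, align 8) → ends 160

0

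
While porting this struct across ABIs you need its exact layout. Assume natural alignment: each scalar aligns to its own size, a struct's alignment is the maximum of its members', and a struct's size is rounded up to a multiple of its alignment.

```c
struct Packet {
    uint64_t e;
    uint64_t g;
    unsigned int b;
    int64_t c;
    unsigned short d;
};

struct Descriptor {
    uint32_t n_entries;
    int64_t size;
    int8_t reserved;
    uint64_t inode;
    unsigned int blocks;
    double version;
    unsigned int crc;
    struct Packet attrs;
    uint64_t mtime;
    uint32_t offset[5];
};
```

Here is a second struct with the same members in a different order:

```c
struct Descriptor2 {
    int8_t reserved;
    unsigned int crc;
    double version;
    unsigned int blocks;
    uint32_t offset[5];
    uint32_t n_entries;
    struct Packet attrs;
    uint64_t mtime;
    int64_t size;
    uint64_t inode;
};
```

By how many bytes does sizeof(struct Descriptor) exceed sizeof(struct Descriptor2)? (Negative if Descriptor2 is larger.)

16

Packet: e at 0 (size 8, align 8) → ends 8; g at 8 (size 8, align 8) → ends 16; b at 16 (size 4, align 4) → ends 20; pad 4 to align 8 for c; c at 24 (size 8, align 8) → ends 32; d at 32 (size 2, align 2) → ends 34; tail pad 6 to reach multiple of 8; total 40 bytes, alignment 8
n_entries at 0 (size 4, align 4) → ends 4
pad 4 to align 8 for size
size at 8 (size 8, align 8) → ends 16
reserved at 16 (size 1, align 1) → ends 17
pad 7 to align 8 for inode
inode at 24 (size 8, align 8) → ends 32
blocks at 32 (size 4, align 4) → ends 36
pad 4 to align 8 for version
version at 40 (size 8, align 8) → ends 48
crc at 48 (size 4, align 4) → ends 52
pad 4 to align 8 for attrs
attrs at 56 (size 40, align 8) → ends 96
mtime at 96 (size 8, align 8) → ends 104
offset at 104 (size 20, align 4) → ends 124
tail pad 4 to reach multiple of 8
total 128 bytes, alignment 8
— Descriptor2 —
reserved at 0 (size 1, align 1) → ends 1
pad 3 to align 4 for crc
crc at 4 (size 4, align 4) → ends 8
version at 8 (size 8, align 8) → ends 16
blocks at 16 (size 4, align 4) → ends 20
offset at 20 (size 20, align 4) → ends 40
n_entries at 40 (size 4, align 4) → ends 44
pad 4 to align 8 for attrs
attrs at 48 (size 40, align 8) → ends 88
mtime at 88 (size 8, align 8) → ends 96
size at 96 (size 8, align 8) → ends 104
inode at 104 (size 8, align 8) → ends 112
total 112 bytes, alignment 8
128 − 112 = 16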